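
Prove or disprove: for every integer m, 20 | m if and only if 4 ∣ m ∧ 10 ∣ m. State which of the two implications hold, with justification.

[⇒] If 20 ∣ m, write m = 20q. Since 20 = 5·4, m = 4·(5q), so 4 ∣ m; and since 20 = 2·10, m = 10·(2q), so 10 ∣ m.

[⇐] Suppose 4 ∣ m and 10 ∣ m. Any common multiple of 4 and 10 is a multiple of their lcm; here lcm(4, 10) = 4·10/gcd(4, 10) = 40/2 = 20, so 20 ∣ m.

Equivalent; both directions hold.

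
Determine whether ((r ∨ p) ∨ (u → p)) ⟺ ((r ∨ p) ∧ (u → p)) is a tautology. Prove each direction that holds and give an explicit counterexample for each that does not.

Not equivalent: only (⇐) holds.

(⟸) Assume the antecedent. If p is true, (r ∨ p) ∨ (u → p) reduces to true regardless of the other variables. If p is false, the antecedent forces (p = F, r = T, u = F), and (r ∨ p) ∨ (u → p) holds there. Either way (r ∨ p) ∨ (u → p) holds.

(⟹) This fails. Under p = F, r = F, u = F, the left side is true but the right side is false.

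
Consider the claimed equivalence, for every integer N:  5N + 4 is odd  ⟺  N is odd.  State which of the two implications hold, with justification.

Both directions hold.

(⇒) Suppose 5N + 4 is odd. Since 5 is odd, 5N and N have the same parity, so 5N + 4 ≡ N + 4 (mod 2). As 4 is even, 5N + 4 is odd exactly when N is odd. Thus N is odd.

(⇐) Conversely, suppose N is odd; write N = 2j + 1. Then 5N + 4 = 5·(2j + 1) + 4 = 2·5j + 9, which is odd.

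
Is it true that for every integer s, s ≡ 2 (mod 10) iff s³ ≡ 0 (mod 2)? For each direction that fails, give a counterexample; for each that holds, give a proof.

[⇒] Suppose s ≡ 2 (mod 10). Then s³ ≡ 2³ = 8 (mod 10), and since 2 ∣ 10, also s³ ≡ 0 (mod 2).

[⇐] This fails: take s = 0. Then 0³ = 0 ≡ 0 (mod 2), yet 0 ≡ 0 (mod 10), not 2.

Not equivalent: only (⇒) holds.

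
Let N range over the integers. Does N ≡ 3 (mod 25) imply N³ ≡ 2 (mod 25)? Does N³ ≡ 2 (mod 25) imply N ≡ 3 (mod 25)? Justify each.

Forward direction. Suppose N ≡ 3 (mod 25). Write N = 25j + 3. Then (25j + 3)³ = 15625j³ + 5625j² + 675j + 27 = 25(625j³ + 225j² + 27j + 1) + 2, so N³ ≡ 2 (mod 25).

Converse. Suppose N³ ≡ 2 (mod 25). The only residue r in {0, …, 24} with r³ ≡ 2 (mod 25) is r = 3, so N ≡ 3 (mod 25).

Both directions hold; the statement is true.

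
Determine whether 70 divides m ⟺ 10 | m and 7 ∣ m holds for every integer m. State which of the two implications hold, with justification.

[⇒] If 70 ∣ m, write m = 70q. Since 70 = 7·10, m = 10·(7q), so 10 ∣ m; and since 70 = 10·7, m = 7·(10q), so 7 ∣ m.

[⇐] Suppose 10 ∣ m and 7 ∣ m. Any common multiple of 10 and 7 is a multiple of their lcm; here gcd(10, 7) = 1, so lcm(10, 7) = 10·7 = 70, so 70 ∣ m.

The biconditional holds.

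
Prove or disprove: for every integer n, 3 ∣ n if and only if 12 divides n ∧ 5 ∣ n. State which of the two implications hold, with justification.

[⇒] This fails: take n = 3. Certainly 3 ∣ 3, but 12 ∤ 3.

[⇐] Suppose 12 ∣ n and 5 ∣ n. Any common multiple of 12 and 5 is a multiple of their lcm; here gcd(12, 5) = 1, so lcm(12, 5) = 12·5 = 60, so 60 ∣ n. Since 3 ∣ 60, it follows that 3 ∣ n.

Only the converse holds.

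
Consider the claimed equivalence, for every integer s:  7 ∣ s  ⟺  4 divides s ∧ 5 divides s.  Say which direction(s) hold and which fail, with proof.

(⇒) This fails: take s = 7. Certainly 7 ∣ 7, but 4 ∤ 7.

(⇐) This fails: take s = 20. Both 4 ∣ 20 and 5 ∣ 20, yet 20 is not a multiple of 7 (since 20 = 2·7 + 6), so 7 ∤ 20.

Both directions fail.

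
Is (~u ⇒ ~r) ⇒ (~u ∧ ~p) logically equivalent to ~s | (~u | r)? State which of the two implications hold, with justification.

Only the forward direction holds.

[⇒] Assume the antecedent. If u is true, the antecedent cannot hold. If u is false, ~s | (~u | r) reduces to true regardless of the other variables. Either way ~s | (~u | r) holds.

[⇐] This fails. Under u = T, s = F, p = F, r = F, the left side is false but the right side is true.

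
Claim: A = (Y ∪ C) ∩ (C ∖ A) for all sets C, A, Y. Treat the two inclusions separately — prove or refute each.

(⟹) This inclusion fails. Take C = ∅, A = {1}, Y = ∅; then 1 ∈ A but 1 ∉ (Y ∪ C) ∩ (C ∖ A).

(⟸) This inclusion fails. Take C = {1}, A = ∅, Y = ∅; then 1 ∈ (Y ∪ C) ∩ (C ∖ A) but 1 ∉ A.

Neither inclusion holds.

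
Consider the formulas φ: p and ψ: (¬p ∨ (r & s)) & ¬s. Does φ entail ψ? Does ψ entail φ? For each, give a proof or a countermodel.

Forward direction. This fails. Under s = F, r = F, p = T, the left side is true but the right side is false.

Converse. This fails. Under s = F, r = F, p = F, the left side is false but the right side is true.

Neither direction holds.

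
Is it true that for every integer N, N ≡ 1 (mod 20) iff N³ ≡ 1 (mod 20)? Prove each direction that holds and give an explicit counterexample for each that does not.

Both implications hold.

(→) Suppose N ≡ 1 (mod 20). Write N = 20j + 1. Then (20j + 1)³ = 8000j³ + 1200j² + 60j + 1 = 20(400j³ + 60j² + 3j) + 1, so N³ ≡ 1 (mod 20).

(←) Conversely, suppose N³ ≡ 1 (mod 20). The only residue r in {0, …, 19} with r³ ≡ 1 (mod 20) is r = 1, so N ≡ 1 (mod 20).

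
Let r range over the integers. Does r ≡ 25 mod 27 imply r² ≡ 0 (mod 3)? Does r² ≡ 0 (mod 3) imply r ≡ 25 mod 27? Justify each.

(⇒) fails and (⇐) fails.

(⟹) This fails: take r = 25. Then 25 ≡ 25 (mod 27), but 25² = 625 ≡ 1 (mod 3), not 0.

(⟸) This fails: take r = 0. Then 0² = 0 ≡ 0 (mod 3), yet 0 ≡ 0 (mod 27), not 25.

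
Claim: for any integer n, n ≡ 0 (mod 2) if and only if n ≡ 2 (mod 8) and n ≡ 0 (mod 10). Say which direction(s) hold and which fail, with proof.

Only the converse holds.

(⟹) This fails: n = 0 gives 0 ≡ 0 (mod 2) but 0 ≡ 0 (mod 8), so the conjunction on the right does not hold.

(⟸) Conversely, if n ≡ 2 (mod 8) and n ≡ 0 (mod 10), then by the Chinese remainder theorem n ≡ 10 (mod 40). Since 10 ≡ 0 (mod 2) and 2 ∣ 40, we get n ≡ 0 (mod 2).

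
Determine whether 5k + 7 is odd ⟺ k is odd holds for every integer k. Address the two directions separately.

Forward direction. This fails: k = 6 gives 5k + 7 = 37, which is odd, but 6 is even, not odd.

Converse. This also fails: k = 1 is odd, but 5k + 7 = 12 is even, not odd.

Neither direction holds.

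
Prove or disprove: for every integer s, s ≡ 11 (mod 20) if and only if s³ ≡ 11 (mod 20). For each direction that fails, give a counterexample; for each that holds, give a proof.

(⇒) Suppose s ≡ 11 (mod 20). Write s = 20j + 11. Then (20j + 11)³ = 8000j³ + 13200j² + 7260j + 1331 = 20(400j³ + 660j² + 363j + 66) + 11, so s³ ≡ 11 (mod 20).

(⇐) Conversely, suppose s³ ≡ 11 (mod 20). The only residue r in {0, …, 19} with r³ ≡ 11 (mod 20) is r = 11, so s ≡ 11 (mod 20).

The biconditional holds.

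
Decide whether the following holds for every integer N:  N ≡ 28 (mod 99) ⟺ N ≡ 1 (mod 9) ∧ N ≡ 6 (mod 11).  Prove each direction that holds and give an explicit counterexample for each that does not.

Both directions hold.

(→) Suppose N ≡ 28 (mod 99); write N = 99j + 28. Since 9 ∣ 99, reducing mod 9 gives N ≡ 28 ≡ 1 (mod 9); since 11 ∣ 99, reducing mod 11 gives N ≡ 28 ≡ 6 (mod 11).

(←) Conversely, if N ≡ 1 (mod 9) and N ≡ 6 (mod 11), then by the Chinese remainder theorem N ≡ 28 (mod 99). This is exactly N ≡ 28 (mod 99).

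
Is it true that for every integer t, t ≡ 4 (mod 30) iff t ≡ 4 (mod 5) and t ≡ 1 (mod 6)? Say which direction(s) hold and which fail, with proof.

Neither direction holds.

(→) This fails: t = 4 gives 4 ≡ 4 (mod 30) but 4 ≡ 4 (mod 6), so the conjunction on the right does not hold.

(←) This fails: t = 19 satisfies both congruences on the right (19 ≡ 4 mod 5 and 19 ≡ 1 mod 6) yet 19 ≡ 19 (mod 30), not 4.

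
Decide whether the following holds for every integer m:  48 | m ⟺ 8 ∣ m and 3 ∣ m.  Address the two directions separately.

(→) If 48 ∣ m, write m = 48q. Since 48 = 6·8, m = 8·(6q), so 8 ∣ m; and since 48 = 16·3, m = 3·(16q), so 3 ∣ m.

(←) This fails: take m = 24. Both 8 ∣ 24 and 3 ∣ 24, yet 24 is not a multiple of 48 (since 24 = 0·48 + 24), so 48 ∤ 24.

Not equivalent: only (⇒) holds.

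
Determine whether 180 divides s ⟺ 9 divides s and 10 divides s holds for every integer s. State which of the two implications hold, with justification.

[⇒] If 180 ∣ s, write s = 180q. Since 180 = 20·9, s = 9·(20q), so 9 ∣ s; and since 180 = 18·10, s = 10·(18q), so 10 ∣ s.

[⇐] This fails: take s = 90. Both 9 ∣ 90 and 10 ∣ 90, yet 90 is not a multiple of 180 (since 90 = 0·180 + 90), so 180 ∤ 90.

Only the forward implication holds.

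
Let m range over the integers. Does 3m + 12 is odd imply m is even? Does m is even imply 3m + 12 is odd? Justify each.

Neither direction holds.

(⟹) This fails: m = 5 gives 3m + 12 = 27, which is odd, but 5 is odd, not even.

(⟸) This also fails: m = 4 is even, but 3m + 12 = 24 is even, not odd.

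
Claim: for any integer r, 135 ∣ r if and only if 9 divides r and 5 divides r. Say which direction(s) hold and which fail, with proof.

(→) If 135 ∣ r, write r = 135q. Since 135 = 15·9, r = 9·(15q), so 9 ∣ r; and since 135 = 27·5, r = 5·(27q), so 5 ∣ r.

(←) This fails: take r = 45. Both 9 ∣ 45 and 5 ∣ 45, yet 45 is not a multiple of 135 (since 45 = 0·135 + 45), so 135 ∤ 45.

The forward direction holds; the converse fails.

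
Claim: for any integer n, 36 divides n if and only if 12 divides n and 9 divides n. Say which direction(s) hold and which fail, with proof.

Both implications hold.

[⇐] Suppose 12 ∣ n and 9 ∣ n. Any common multiple of 12 and 9 is a multiple of their lcm; here lcm(12, 9) = 12·9/gcd(12, 9) = 108/3 = 36, so 36 ∣ n.

[⇒] If 36 ∣ n, write n = 36q. Since 36 = 3·12, n = 12·(3q), so 12 ∣ n; and since 36 = 4·9, n = 9·(4q), so 9 ∣ n.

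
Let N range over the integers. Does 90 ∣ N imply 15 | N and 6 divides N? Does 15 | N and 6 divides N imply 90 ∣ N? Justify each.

Not equivalent: only (⇒) holds.

(→) If 90 ∣ N, write N = 90q. Since 90 = 6·15, N = 15·(6q), so 15 ∣ N; and since 90 = 15·6, N = 6·(15q), so 6 ∣ N.

(←) This fails: take N = 30. Both 15 ∣ 30 and 6 ∣ 30, yet 30 is not a multiple of 90 (since 30 = 0·90 + 30), so 90 ∤ 30.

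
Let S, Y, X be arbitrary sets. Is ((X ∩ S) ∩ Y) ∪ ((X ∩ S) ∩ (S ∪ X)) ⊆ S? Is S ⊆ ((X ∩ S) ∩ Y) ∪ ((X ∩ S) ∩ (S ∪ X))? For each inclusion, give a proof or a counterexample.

Only the forward inclusion holds.

(⟸) This inclusion fails. Take S = {1}, Y = ∅, X = ∅; then 1 ∈ S but 1 ∉ ((X ∩ S) ∩ Y) ∪ ((X ∩ S) ∩ (S ∪ X)).

(⟹) Let x ∈ ((X ∩ S) ∩ Y) ∪ ((X ∩ S) ∩ (S ∪ X)). Then either x ∈ S ∩ X and x ∉ Y; or x ∈ S ∩ Y ∩ X. In each case x ∈ S, so ((X ∩ S) ∩ Y) ∪ ((X ∩ S) ∩ (S ∪ X)) ⊆ S.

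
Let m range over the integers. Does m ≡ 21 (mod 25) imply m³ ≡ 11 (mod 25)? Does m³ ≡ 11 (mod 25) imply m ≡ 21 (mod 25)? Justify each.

(←) Suppose m³ ≡ 11 (mod 25). The only residue r in {0, …, 24} with r³ ≡ 11 (mod 25) is r = 21, so m ≡ 21 (mod 25).

(→) Suppose m ≡ 21 (mod 25). Write m = 25j + 21. Then (25j + 21)³ = 15625j³ + 39375j² + 33075j + 9261 = 25(625j³ + 1575j² + 1323j + 370) + 11, so m³ ≡ 11 (mod 25).

The biconditional holds.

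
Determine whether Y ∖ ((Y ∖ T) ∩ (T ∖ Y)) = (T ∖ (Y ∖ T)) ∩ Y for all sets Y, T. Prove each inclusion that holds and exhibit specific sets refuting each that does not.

(⊆) This inclusion fails. Take Y = {1}, T = ∅; then 1 ∈ Y ∖ ((Y ∖ T) ∩ (T ∖ Y)) but 1 ∉ (T ∖ (Y ∖ T)) ∩ Y.

(⊇) Let x ∈ (T ∖ (Y ∖ T)) ∩ Y. Then x ∈ Y ∩ T, from which x ∈ Y ∖ ((Y ∖ T) ∩ (T ∖ Y)).

Only the reverse inclusion holds.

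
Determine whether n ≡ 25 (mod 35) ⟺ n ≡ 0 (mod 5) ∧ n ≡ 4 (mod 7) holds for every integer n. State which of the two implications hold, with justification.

(⇐) If n ≡ 0 (mod 5) and n ≡ 4 (mod 7), then by the Chinese remainder theorem n ≡ 25 (mod 35). This is exactly n ≡ 25 (mod 35).

(⇒) Suppose n ≡ 25 (mod 35); write n = 35j + 25. Since 5 ∣ 35, reducing mod 5 gives n ≡ 25 ≡ 0 (mod 5); since 7 ∣ 35, reducing mod 7 gives n ≡ 25 ≡ 4 (mod 7).

Equivalent; both directions hold.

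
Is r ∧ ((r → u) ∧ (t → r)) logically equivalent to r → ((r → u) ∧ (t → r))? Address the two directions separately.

Only the forward implication holds.

[⇒] Assume the antecedent. If u is true, r → ((r → u) ∧ (t → r)) reduces to true regardless of the other variables. If u is false, the antecedent cannot hold. Either way r → ((r → u) ∧ (t → r)) holds.

[⇐] This fails. Under u = F, r = F, t = F, the left side is false but the right side is true.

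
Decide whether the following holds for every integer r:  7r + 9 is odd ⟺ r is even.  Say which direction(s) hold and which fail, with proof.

(⟹) Suppose 7r + 9 is odd. Since 7 is odd, 7r and r have the same parity, so 7r + 9 ≡ r + 9 (mod 2). As 9 is odd, 7r + 9 is odd exactly when r is even. Thus r is even.

(⟸) Conversely, suppose r is even; write r = 2j. Then 7r + 9 = 7·(2j) + 9 = 2·7j + 9, which is odd.

Equivalent; both directions hold.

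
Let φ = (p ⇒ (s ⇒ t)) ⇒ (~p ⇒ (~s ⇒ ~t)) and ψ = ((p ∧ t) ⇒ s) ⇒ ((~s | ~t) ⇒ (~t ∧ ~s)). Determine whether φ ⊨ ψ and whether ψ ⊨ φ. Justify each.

(⇒) fails; (⇐) holds.

(⟹) This fails. Under p = F, t = F, s = T, the left side is true but the right side is false.

(⟸) Assume the antecedent. If p is true, the consequent reduces to true regardless of the other variables. If p is false, the antecedent forces (p = F, t = F, s = F) or (p = F, t = T, s = T), and the consequent holds there. Either way the consequent holds.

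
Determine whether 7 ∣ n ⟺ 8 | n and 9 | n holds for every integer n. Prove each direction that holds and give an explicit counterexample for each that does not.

(→) This fails: take n = 7. Certainly 7 ∣ 7, but 8 ∤ 7.

(←) This fails: take n = 72. Both 8 ∣ 72 and 9 ∣ 72, yet 72 is not a multiple of 7 (since 72 = 10·7 + 2), so 7 ∤ 72.

Neither direction holds.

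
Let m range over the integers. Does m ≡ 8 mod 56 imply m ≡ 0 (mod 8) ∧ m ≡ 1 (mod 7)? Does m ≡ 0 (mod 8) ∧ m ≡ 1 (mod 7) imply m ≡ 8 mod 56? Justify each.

The biconditional holds.

Forward direction. Suppose m ≡ 8 (mod 56); write m = 56j + 8. Since 8 ∣ 56, reducing mod 8 gives m ≡ 8 ≡ 0 (mod 8); since 7 ∣ 56, reducing mod 7 gives m ≡ 8 ≡ 1 (mod 7).

Converse. If m ≡ 0 (mod 8) and m ≡ 1 (mod 7), then by the Chinese remainder theorem m ≡ 8 (mod 56). This is exactly m ≡ 8 (mod 56).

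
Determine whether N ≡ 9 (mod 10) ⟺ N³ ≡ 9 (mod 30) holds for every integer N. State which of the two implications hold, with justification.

(⟹) This fails: take N = 19. Then 19 ≡ 9 (mod 10), but 19³ = 6859 ≡ 19 (mod 30), not 9.

(⟸) Conversely, the residues r modulo 30 with r³ ≡ 9 (mod 30) are exactly {9}, and each is ≡ 9 (mod 10).

(⇒) fails; (⇐) holds.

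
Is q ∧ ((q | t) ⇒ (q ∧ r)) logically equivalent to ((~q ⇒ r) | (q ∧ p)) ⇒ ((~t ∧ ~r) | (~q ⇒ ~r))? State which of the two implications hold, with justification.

Not equivalent: only (⇒) holds.

(⇒) Assume the antecedent. If p is true, the antecedent forces (p = T, t = F, q = T, r = T) or (p = T, t = T, q = T, r = T), and the consequent holds there. If p is false, the antecedent forces (p = F, t = F, q = T, r = T) or (p = F, t = T, q = T, r = T), and the consequent holds there. Either way the consequent holds.

(⇐) This fails. Under p = F, t = F, q = F, r = F, the left side is false but the right side is true.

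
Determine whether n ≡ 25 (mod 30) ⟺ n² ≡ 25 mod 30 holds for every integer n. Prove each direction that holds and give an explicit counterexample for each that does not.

[⇒] Suppose n ≡ 25 (mod 30). Write n = 30j + 25. Then (30j + 25)² = 900j² + 1500j + 625 = 30(30j² + 50j + 20) + 25, so n² ≡ 25 (mod 30).

[⇐] This fails: take n = 5. Then 5² = 25 ≡ 25 (mod 30), yet 5 ≡ 5 (mod 30), not 25.

Only the forward implication holds.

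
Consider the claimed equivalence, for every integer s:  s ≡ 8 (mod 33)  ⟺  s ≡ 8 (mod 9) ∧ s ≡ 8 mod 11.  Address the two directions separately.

(⇒) fails; (⇐) holds.

(⇐) If s ≡ 8 (mod 9) and s ≡ 8 (mod 11), then by the Chinese remainder theorem s ≡ 8 (mod 99). Since 8 ≡ 8 (mod 33) and 33 ∣ 99, we get s ≡ 8 (mod 33).

(⇒) This fails: s = 41 gives 41 ≡ 8 (mod 33) but 41 ≡ 5 (mod 9), so the conjunction on the right does not hold.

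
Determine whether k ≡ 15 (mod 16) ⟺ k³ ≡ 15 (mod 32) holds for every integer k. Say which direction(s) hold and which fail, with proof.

Not equivalent: only (⇐) holds.

(⟹) This fails: take k = 31. Then 31 ≡ 15 (mod 16), but 31³ = 29791 ≡ 31 (mod 32), not 15.

(⟸) Conversely, the residues r modulo 32 with r³ ≡ 15 (mod 32) are exactly {15}, and each is ≡ 15 (mod 16).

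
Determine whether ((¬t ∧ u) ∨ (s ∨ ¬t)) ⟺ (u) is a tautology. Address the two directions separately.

(⇒) fails and (⇐) fails.

(→) This fails. Under s = F, t = F, u = F, the left side is true but the right side is false.

(←) This fails. Under s = F, t = T, u = T, the left side is false but the right side is true.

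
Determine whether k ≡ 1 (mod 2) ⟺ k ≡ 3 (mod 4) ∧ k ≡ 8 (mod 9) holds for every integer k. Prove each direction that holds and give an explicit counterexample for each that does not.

The forward direction fails; the converse holds.

(⇐) If k ≡ 3 (mod 4) and k ≡ 8 (mod 9), then by the Chinese remainder theorem k ≡ 35 (mod 36). Since 35 ≡ 1 (mod 2) and 2 ∣ 36, we get k ≡ 1 (mod 2).

(⇒) This fails: k = 1 gives 1 ≡ 1 (mod 2) but 1 ≡ 1 (mod 4), so the conjunction on the right does not hold.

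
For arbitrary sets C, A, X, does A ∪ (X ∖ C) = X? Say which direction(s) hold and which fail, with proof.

Forward inclusion. This inclusion fails. Take C = ∅, A = {1}, X = ∅; then 1 ∈ A ∪ (X ∖ C) but 1 ∉ X.

Reverse inclusion. This inclusion fails. Take C = {1}, A = ∅, X = {1}; then 1 ∈ X but 1 ∉ A ∪ (X ∖ C).

Neither inclusion holds.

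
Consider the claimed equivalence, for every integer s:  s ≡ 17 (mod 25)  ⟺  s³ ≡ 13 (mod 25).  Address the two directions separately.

Both directions hold; the statement is true.

(→) Suppose s ≡ 17 (mod 25). Write s = 25j + 17. Then (25j + 17)³ = 15625j³ + 31875j² + 21675j + 4913 = 25(625j³ + 1275j² + 867j + 196) + 13, so s³ ≡ 13 (mod 25).

(←) Conversely, suppose s³ ≡ 13 (mod 25). The only residue r in {0, …, 24} with r³ ≡ 13 (mod 25) is r = 17, so s ≡ 17 (mod 25).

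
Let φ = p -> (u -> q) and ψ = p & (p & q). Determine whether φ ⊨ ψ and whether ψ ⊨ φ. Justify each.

The forward direction fails; the converse holds.

(←) Assume the antecedent. If u is true, the antecedent forces (u = T, q = T, p = T), and p -> (u -> q) holds there. If u is false, p -> (u -> q) reduces to true regardless of the other variables. Either way p -> (u -> q) holds.

(→) This fails. Under u = F, q = F, p = F, the left side is true but the right side is false.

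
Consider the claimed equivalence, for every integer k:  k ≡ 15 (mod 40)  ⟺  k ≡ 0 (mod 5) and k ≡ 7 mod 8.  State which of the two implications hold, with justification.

Both directions hold; the statement is true.

(⇒) Suppose k ≡ 15 (mod 40); write k = 40j + 15. Since 5 ∣ 40, reducing mod 5 gives k ≡ 15 ≡ 0 (mod 5); since 8 ∣ 40, reducing mod 8 gives k ≡ 15 ≡ 7 (mod 8).

(⇐) Conversely, if k ≡ 0 (mod 5) and k ≡ 7 (mod 8), then by the Chinese remainder theorem k ≡ 15 (mod 40). This is exactly k ≡ 15 (mod 40).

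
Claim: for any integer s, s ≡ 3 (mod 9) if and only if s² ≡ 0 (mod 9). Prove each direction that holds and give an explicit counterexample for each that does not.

Only the forward direction holds.

(⟹) Suppose s ≡ 3 (mod 9). Write s = 9j + 3. Then (9j + 3)² = 81j² + 54j + 9 = 9(9j² + 6j + 1) + 0, so s² ≡ 0 (mod 9).

(⟸) This fails: take s = 0. Then 0² = 0 ≡ 0 (mod 9), yet 0 ≡ 0 (mod 9), not 3.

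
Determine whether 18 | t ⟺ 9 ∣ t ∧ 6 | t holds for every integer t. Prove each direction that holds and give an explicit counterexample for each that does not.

(⟸) Suppose 9 ∣ t and 6 ∣ t. Any common multiple of 9 and 6 is a multiple of their lcm; here lcm(9, 6) = 9·6/gcd(9, 6) = 54/3 = 18, so 18 ∣ t.

(⟹) If 18 ∣ t, write t = 18q. Since 18 = 2·9, t = 9·(2q), so 9 ∣ t; and since 18 = 3·6, t = 6·(3q), so 6 ∣ t.

Both implications hold.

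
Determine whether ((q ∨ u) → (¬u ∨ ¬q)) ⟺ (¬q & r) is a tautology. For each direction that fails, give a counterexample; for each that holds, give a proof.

[⇒] This fails. Under u = F, q = F, r = F, the left side is true but the right side is false.

[⇐] Assume the antecedent. If u is true, the antecedent forces (u = T, q = F, r = T), and (q ∨ u) → (¬u ∨ ¬q) holds there. If u is false, (q ∨ u) → (¬u ∨ ¬q) reduces to true regardless of the other variables. Either way (q ∨ u) → (¬u ∨ ¬q) holds.

(⇒) fails; (⇐) holds.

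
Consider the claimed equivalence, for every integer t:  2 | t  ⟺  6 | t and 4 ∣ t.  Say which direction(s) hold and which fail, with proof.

(⟹) This fails: take t = 2. Certainly 2 ∣ 2, but 6 ∤ 2.

(⟸) Suppose 6 ∣ t and 4 ∣ t. Any common multiple of 6 and 4 is a multiple of their lcm; here lcm(6, 4) = 6·4/gcd(6, 4) = 24/2 = 12, so 12 ∣ t. Since 2 ∣ 12, it follows that 2 ∣ t.

(⇒) fails; (⇐) holds.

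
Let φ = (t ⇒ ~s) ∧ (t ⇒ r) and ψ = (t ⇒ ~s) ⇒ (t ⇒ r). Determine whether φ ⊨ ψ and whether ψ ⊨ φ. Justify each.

Forward direction. Assume the antecedent. If r is true, (t ⇒ ~s) ⇒ (t ⇒ r) reduces to true regardless of the other variables. If r is false, the antecedent forces (r = F, s = F, t = F) or (r = F, s = T, t = F), and (t ⇒ ~s) ⇒ (t ⇒ r) holds there. Either way (t ⇒ ~s) ⇒ (t ⇒ r) holds.

Converse. This fails. Under r = F, s = T, t = T, the left side is false but the right side is true.

Only the forward direction holds.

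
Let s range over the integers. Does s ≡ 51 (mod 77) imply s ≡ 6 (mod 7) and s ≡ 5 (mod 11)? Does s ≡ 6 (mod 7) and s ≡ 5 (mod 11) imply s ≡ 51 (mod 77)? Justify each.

Forward direction. This fails: s = 51 gives 51 ≡ 51 (mod 77) but 51 ≡ 2 (mod 7), so the conjunction on the right does not hold.

Converse. This fails: s = 27 satisfies both congruences on the right (27 ≡ 6 mod 7 and 27 ≡ 5 mod 11) yet 27 ≡ 27 (mod 77), not 51.

Both directions fail.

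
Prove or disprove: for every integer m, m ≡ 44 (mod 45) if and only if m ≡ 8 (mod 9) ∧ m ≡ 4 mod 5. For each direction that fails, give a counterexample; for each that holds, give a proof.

[⇒] Suppose m ≡ 44 (mod 45); write m = 45j + 44. Since 9 ∣ 45, reducing mod 9 gives m ≡ 44 ≡ 8 (mod 9); since 5 ∣ 45, reducing mod 5 gives m ≡ 44 ≡ 4 (mod 5).

[⇐] Conversely, if m ≡ 8 (mod 9) and m ≡ 4 (mod 5), then by the Chinese remainder theorem m ≡ 44 (mod 45). This is exactly m ≡ 44 (mod 45).

Both directions hold; the statement is true.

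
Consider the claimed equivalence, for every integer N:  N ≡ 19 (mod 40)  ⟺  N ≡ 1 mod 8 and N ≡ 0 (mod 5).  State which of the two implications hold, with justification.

(⇒) This fails: N = 19 gives 19 ≡ 19 (mod 40) but 19 ≡ 3 (mod 8), so the conjunction on the right does not hold.

(⇐) This fails: N = 25 satisfies both congruences on the right (25 ≡ 1 mod 8 and 25 ≡ 0 mod 5) yet 25 ≡ 25 (mod 40), not 19.

Neither implication holds.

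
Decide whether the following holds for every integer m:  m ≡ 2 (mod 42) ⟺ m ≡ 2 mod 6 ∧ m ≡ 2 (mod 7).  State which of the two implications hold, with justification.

Equivalent; both directions hold.

(←) If m ≡ 2 (mod 6) and m ≡ 2 (mod 7), then by the Chinese remainder theorem m ≡ 2 (mod 42). This is exactly m ≡ 2 (mod 42).

(→) Suppose m ≡ 2 (mod 42); write m = 42j + 2. Since 6 ∣ 42, reducing mod 6 gives m ≡ 2 (mod 6); since 7 ∣ 42, reducing mod 7 gives m ≡ 2 (mod 7).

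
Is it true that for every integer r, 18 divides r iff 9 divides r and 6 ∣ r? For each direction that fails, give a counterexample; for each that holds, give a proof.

[⇒] If 18 ∣ r, write r = 18q. Since 18 = 2·9, r = 9·(2q), so 9 ∣ r; and since 18 = 3·6, r = 6·(3q), so 6 ∣ r.

[⇐] Suppose 9 ∣ r and 6 ∣ r. Any common multiple of 9 and 6 is a multiple of their lcm; here lcm(9, 6) = 9·6/gcd(9, 6) = 54/3 = 18, so 18 ∣ r.

Equivalent; both directions hold.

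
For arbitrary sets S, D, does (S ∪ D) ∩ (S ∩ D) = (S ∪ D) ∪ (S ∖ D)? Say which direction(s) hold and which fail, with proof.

The sets are not equal: only the forward inclusion holds.

(⟹) Let x ∈ (S ∪ D) ∩ (S ∩ D). Then x ∈ S ∩ D, from which x ∈ (S ∪ D) ∪ (S ∖ D).

(⟸) This inclusion fails. Take S = {1}, D = ∅; then 1 ∈ (S ∪ D) ∪ (S ∖ D) but 1 ∉ (S ∪ D) ∩ (S ∩ D).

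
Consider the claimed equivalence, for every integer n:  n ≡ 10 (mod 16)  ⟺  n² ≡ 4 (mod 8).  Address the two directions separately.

Forward direction. Suppose n ≡ 10 (mod 16). Then n² ≡ 10² = 100 (mod 16), and since 8 ∣ 16, also n² ≡ 4 (mod 8).

Converse. This fails: take n = 2. Then 2² = 4 ≡ 4 (mod 8), yet 2 ≡ 2 (mod 16), not 10.

Only the forward implication holds.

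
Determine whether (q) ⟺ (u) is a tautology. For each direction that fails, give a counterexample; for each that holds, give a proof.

(⇒) This fails. Under u = F, q = T, the left side is true but the right side is false.

(⇐) This fails. Under u = T, q = F, the left side is false but the right side is true.

Both directions fail.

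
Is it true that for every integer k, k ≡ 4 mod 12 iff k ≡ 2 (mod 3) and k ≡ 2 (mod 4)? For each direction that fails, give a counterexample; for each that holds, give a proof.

(⇒) fails and (⇐) fails.

Forward direction. This fails: k = 4 gives 4 ≡ 4 (mod 12) but 4 ≡ 1 (mod 3), so the conjunction on the right does not hold.

Converse. This fails: k = 2 satisfies both congruences on the right (2 ≡ 2 mod 3 and 2 ≡ 2 mod 4) yet 2 ≡ 2 (mod 12), not 4.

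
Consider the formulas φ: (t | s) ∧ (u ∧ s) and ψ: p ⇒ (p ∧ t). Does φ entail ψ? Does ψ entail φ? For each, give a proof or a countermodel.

[⇒] This fails. Under p = T, s = T, t = F, u = T, the left side is true but the right side is false.

[⇐] This fails. Under p = F, s = F, t = F, u = F, the left side is false but the right side is true.

(⇒) fails and (⇐) fails.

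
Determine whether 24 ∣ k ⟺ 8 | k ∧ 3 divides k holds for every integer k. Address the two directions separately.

Both implications hold.

(⟹) If 24 ∣ k, write k = 24q. Since 24 = 3·8, k = 8·(3q), so 8 ∣ k; and since 24 = 8·3, k = 3·(8q), so 3 ∣ k.

(⟸) Suppose 8 ∣ k and 3 ∣ k. Any common multiple of 8 and 3 is a multiple of their lcm; here gcd(8, 3) = 1, so lcm(8, 3) = 8·3 = 24, so 24 ∣ k.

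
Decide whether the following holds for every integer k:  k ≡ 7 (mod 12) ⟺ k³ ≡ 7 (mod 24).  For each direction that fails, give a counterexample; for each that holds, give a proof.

The forward direction fails; the converse holds.

(→) This fails: take k = 19. Then 19 ≡ 7 (mod 12), but 19³ = 6859 ≡ 19 (mod 24), not 7.

(←) Conversely, the residues r modulo 24 with r³ ≡ 7 (mod 24) are exactly {7}, and each is ≡ 7 (mod 12).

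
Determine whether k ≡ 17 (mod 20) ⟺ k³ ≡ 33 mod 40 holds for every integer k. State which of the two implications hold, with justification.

(⇒) This fails: take k = 37. Then 37 ≡ 17 (mod 20), but 37³ = 50653 ≡ 13 (mod 40), not 33.

(⇐) Conversely, the residues r modulo 40 with r³ ≡ 33 (mod 40) are exactly {17}, and each is ≡ 17 (mod 20).

Not equivalent: only (⇐) holds.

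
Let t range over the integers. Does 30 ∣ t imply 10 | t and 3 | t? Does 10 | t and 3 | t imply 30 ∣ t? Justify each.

[⇐] Suppose 10 ∣ t and 3 ∣ t. Any common multiple of 10 and 3 is a multiple of their lcm; here gcd(10, 3) = 1, so lcm(10, 3) = 10·3 = 30, so 30 ∣ t.

[⇒] If 30 ∣ t, write t = 30q. Since 30 = 3·10, t = 10·(3q), so 10 ∣ t; and since 30 = 10·3, t = 3·(10q), so 3 ∣ t.

Both implications hold.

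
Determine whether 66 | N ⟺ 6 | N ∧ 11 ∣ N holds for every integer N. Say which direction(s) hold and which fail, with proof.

The biconditional holds.

(←) Suppose 6 ∣ N and 11 ∣ N. Any common multiple of 6 and 11 is a multiple of their lcm; here gcd(6, 11) = 1, so lcm(6, 11) = 6·11 = 66, so 66 ∣ N.

(→) If 66 ∣ N, write N = 66q. Since 66 = 11·6, N = 6·(11q), so 6 ∣ N; and since 66 = 6·11, N = 11·(6q), so 11 ∣ N.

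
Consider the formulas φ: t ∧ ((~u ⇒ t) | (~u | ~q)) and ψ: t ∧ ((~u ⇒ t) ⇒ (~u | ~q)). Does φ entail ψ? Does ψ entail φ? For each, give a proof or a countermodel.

(⟹) This fails. Under q = T, u = T, t = T, the left side is true but the right side is false.

(⟸) Assume the antecedent. If q is true, the antecedent forces (q = T, u = F, t = T), and t ∧ ((~u ⇒ t) | (~u | ~q)) holds there. If q is false, the antecedent forces (q = F, u = F, t = T) or (q = F, u = T, t = T), and t ∧ ((~u ⇒ t) | (~u | ~q)) holds there. Either way t ∧ ((~u ⇒ t) | (~u | ~q)) holds.

Only the converse holds.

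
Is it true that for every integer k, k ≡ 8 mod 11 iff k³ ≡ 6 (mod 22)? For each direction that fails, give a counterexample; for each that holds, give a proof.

Only the reverse direction holds.

(←) The residues r modulo 22 with r³ ≡ 6 (mod 22) are exactly {8}, and each is ≡ 8 (mod 11).

(→) This fails: take k = 19. Then 19 ≡ 8 (mod 11), but 19³ = 6859 ≡ 17 (mod 22), not 6.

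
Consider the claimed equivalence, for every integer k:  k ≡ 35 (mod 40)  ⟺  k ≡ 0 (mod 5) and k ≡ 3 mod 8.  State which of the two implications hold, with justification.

The biconditional holds.

[⇒] Suppose k ≡ 35 (mod 40); write k = 40j + 35. Since 5 ∣ 40, reducing mod 5 gives k ≡ 35 ≡ 0 (mod 5); since 8 ∣ 40, reducing mod 8 gives k ≡ 35 ≡ 3 (mod 8).

[⇐] Conversely, if k ≡ 0 (mod 5) and k ≡ 3 (mod 8), then by the Chinese remainder theorem k ≡ 35 (mod 40). This is exactly k ≡ 35 (mod 40).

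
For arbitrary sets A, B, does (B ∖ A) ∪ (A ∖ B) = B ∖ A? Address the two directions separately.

The sets are not equal: only the reverse inclusion holds.

Forward inclusion. This inclusion fails. Take A = {1}, B = ∅; then 1 ∈ (B ∖ A) ∪ (A ∖ B) but 1 ∉ B ∖ A.

Reverse inclusion. Let x ∈ B ∖ A. Then x ∈ B and x ∉ A, from which x ∈ (B ∖ A) ∪ (A ∖ B).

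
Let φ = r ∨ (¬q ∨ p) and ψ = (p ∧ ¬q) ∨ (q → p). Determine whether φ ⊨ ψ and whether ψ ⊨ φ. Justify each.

Only the converse holds.

[⇒] This fails. Under r = T, q = T, p = F, the left side is true but the right side is false.

[⇐] Assume the antecedent. If q is true, the antecedent forces (r = F, q = T, p = T) or (r = T, q = T, p = T), and r ∨ (¬q ∨ p) holds there. If q is false, r ∨ (¬q ∨ p) reduces to true regardless of the other variables. Either way r ∨ (¬q ∨ p) holds.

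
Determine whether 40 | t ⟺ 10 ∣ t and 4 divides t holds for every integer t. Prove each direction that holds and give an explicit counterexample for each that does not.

Not equivalent: only (⇒) holds.

(⟹) If 40 ∣ t, write t = 40q. Since 40 = 4·10, t = 10·(4q), so 10 ∣ t; and since 40 = 10·4, t = 4·(10q), so 4 ∣ t.

(⟸) This fails: take t = 20. Both 10 ∣ 20 and 4 ∣ 20, yet 20 is not a multiple of 40 (since 20 = 0·40 + 20), so 40 ∤ 20.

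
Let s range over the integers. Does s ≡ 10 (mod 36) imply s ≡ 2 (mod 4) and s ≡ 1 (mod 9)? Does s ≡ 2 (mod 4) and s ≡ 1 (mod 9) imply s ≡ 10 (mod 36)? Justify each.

Converse. If s ≡ 2 (mod 4) and s ≡ 1 (mod 9), then by the Chinese remainder theorem s ≡ 10 (mod 36). This is exactly s ≡ 10 (mod 36).

Forward direction. Suppose s ≡ 10 (mod 36); write s = 36j + 10. Since 4 ∣ 36, reducing mod 4 gives s ≡ 10 ≡ 2 (mod 4); since 9 ∣ 36, reducing mod 9 gives s ≡ 10 ≡ 1 (mod 9).

Equivalent; both directions hold.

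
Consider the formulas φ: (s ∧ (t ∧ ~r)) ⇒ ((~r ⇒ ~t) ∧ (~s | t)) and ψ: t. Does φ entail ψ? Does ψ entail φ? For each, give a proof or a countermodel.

[⇒] This fails. Under s = F, r = F, t = F, the left side is true but the right side is false.

[⇐] This fails. Under s = T, r = F, t = T, the left side is false but the right side is true.

(⇒) fails and (⇐) fails.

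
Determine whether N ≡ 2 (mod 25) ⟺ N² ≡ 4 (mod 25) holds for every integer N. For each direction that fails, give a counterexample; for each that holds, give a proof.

[⇐] This fails: take N = 23. Then 23² = 529 ≡ 4 (mod 25), yet 23 ≡ 23 (mod 25), not 2.

[⇒] Suppose N ≡ 2 (mod 25). Write N = 25j + 2. Then (25j + 2)² = 625j² + 100j + 4 = 25(25j² + 4j) + 4, so N² ≡ 4 (mod 25).

Only the forward implication holds.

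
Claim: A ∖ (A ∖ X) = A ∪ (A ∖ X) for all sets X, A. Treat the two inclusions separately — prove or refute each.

(⟸) This inclusion fails. Take X = ∅, A = {1}; then 1 ∈ A ∪ (A ∖ X) but 1 ∉ A ∖ (A ∖ X).

(⟹) Let x ∈ A ∖ (A ∖ X). Then x ∈ X ∩ A, from which x ∈ A ∪ (A ∖ X).

Only the forward inclusion holds.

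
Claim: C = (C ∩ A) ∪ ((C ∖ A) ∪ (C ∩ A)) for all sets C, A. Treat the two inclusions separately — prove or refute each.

Both inclusions hold.

Forward inclusion. Let x ∈ C. Then either x ∈ C and x ∉ A; or x ∈ C ∩ A. In each case x ∈ (C ∩ A) ∪ ((C ∖ A) ∪ (C ∩ A)), so C ⊆ (C ∩ A) ∪ ((C ∖ A) ∪ (C ∩ A)).

Reverse inclusion. Let x ∈ (C ∩ A) ∪ ((C ∖ A) ∪ (C ∩ A)). Then either x ∈ C and x ∉ A; or x ∈ C ∩ A. In each case x ∈ C, so (C ∩ A) ∪ ((C ∖ A) ∪ (C ∩ A)) ⊆ C.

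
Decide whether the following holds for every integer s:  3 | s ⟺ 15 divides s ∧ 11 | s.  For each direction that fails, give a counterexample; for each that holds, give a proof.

(⟸) Suppose 15 ∣ s and 11 ∣ s. Any common multiple of 15 and 11 is a multiple of their lcm; here gcd(15, 11) = 1, so lcm(15, 11) = 15·11 = 165, so 165 ∣ s. Since 3 ∣ 165, it follows that 3 ∣ s.

(⟹) This fails: take s = 3. Certainly 3 ∣ 3, but 15 ∤ 3.

Only the reverse direction holds.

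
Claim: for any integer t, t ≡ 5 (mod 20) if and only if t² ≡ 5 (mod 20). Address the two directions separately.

[⇒] Suppose t ≡ 5 (mod 20). Write t = 20j + 5. Then (20j + 5)² = 400j² + 200j + 25 = 20(20j² + 10j + 1) + 5, so t² ≡ 5 (mod 20).

[⇐] This fails: take t = 15. Then 15² = 225 ≡ 5 (mod 20), yet 15 ≡ 15 (mod 20), not 5.

(⇒) holds; (⇐) fails.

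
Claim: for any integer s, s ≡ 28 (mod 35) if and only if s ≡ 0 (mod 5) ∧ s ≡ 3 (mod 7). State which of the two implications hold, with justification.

Forward direction. This fails: s = 28 gives 28 ≡ 28 (mod 35) but 28 ≡ 3 (mod 5), so the conjunction on the right does not hold.

Converse. This fails: s = 10 satisfies both congruences on the right (10 ≡ 0 mod 5 and 10 ≡ 3 mod 7) yet 10 ≡ 10 (mod 35), not 28.

Both directions fail.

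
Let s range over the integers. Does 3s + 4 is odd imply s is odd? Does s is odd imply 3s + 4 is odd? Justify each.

(⇐) Suppose s is odd; write s = 2j + 1. Then 3s + 4 = 3·(2j + 1) + 4 = 2·3j + 7, which is odd.

(⇒) Suppose 3s + 4 is odd. Since 3 is odd, 3s and s have the same parity, so 3s + 4 ≡ s + 4 (mod 2). As 4 is even, 3s + 4 is odd exactly when s is odd. Thus s is odd.

Both directions hold; the statement is true.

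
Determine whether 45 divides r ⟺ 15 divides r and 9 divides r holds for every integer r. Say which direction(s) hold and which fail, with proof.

Equivalent; both directions hold.

(⟹) If 45 ∣ r, write r = 45q. Since 45 = 3·15, r = 15·(3q), so 15 ∣ r; and since 45 = 5·9, r = 9·(5q), so 9 ∣ r.

(⟸) Suppose 15 ∣ r and 9 ∣ r. Any common multiple of 15 and 9 is a multiple of their lcm; here lcm(15, 9) = 15·9/gcd(15, 9) = 135/3 = 45, so 45 ∣ r.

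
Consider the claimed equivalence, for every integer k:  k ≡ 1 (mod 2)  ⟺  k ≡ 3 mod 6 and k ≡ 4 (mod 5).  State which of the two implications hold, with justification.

(→) This fails: k = 1 gives 1 ≡ 1 (mod 2) but 1 ≡ 1 (mod 6), so the conjunction on the right does not hold.

(←) Conversely, if k ≡ 3 (mod 6) and k ≡ 4 (mod 5), then by the Chinese remainder theorem k ≡ 9 (mod 30). Since 9 ≡ 1 (mod 2) and 2 ∣ 30, we get k ≡ 1 (mod 2).

The forward direction fails; the converse holds.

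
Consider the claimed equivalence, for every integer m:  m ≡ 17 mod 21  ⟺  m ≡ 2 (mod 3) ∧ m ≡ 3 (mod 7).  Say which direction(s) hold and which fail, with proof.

Both directions hold; the statement is true.

(⟹) Suppose m ≡ 17 (mod 21); write m = 21j + 17. Since 3 ∣ 21, reducing mod 3 gives m ≡ 17 ≡ 2 (mod 3); since 7 ∣ 21, reducing mod 7 gives m ≡ 17 ≡ 3 (mod 7).

(⟸) Conversely, if m ≡ 2 (mod 3) and m ≡ 3 (mod 7), then by the Chinese remainder theorem m ≡ 17 (mod 21). This is exactly m ≡ 17 (mod 21).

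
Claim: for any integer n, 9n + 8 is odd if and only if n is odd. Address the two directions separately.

(→) Suppose 9n + 8 is odd. Since 9 is odd, 9n and n have the same parity, so 9n + 8 ≡ n + 8 (mod 2). As 8 is even, 9n + 8 is odd exactly when n is odd. Thus n is odd.

(←) Conversely, suppose n is odd; write n = 2j + 1. Then 9n + 8 = 9·(2j + 1) + 8 = 2·9j + 17, which is odd.

The biconditional holds.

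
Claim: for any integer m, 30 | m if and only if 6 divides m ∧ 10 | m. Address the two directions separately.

The biconditional holds.

(←) Suppose 6 ∣ m and 10 ∣ m. Any common multiple of 6 and 10 is a multiple of their lcm; here lcm(6, 10) = 6·10/gcd(6, 10) = 60/2 = 30, so 30 ∣ m.

(→) If 30 ∣ m, write m = 30q. Since 30 = 5·6, m = 6·(5q), so 6 ∣ m; and since 30 = 3·10, m = 10·(3q), so 10 ∣ m.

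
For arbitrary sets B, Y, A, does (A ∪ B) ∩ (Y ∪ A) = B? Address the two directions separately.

(⊆) fails and (⊇) fails.

(⟹) This inclusion fails. Take B = ∅, Y = ∅, A = {1}; then 1 ∈ (A ∪ B) ∩ (Y ∪ A) but 1 ∉ B.

(⟸) This inclusion fails. Take B = {1}, Y = ∅, A = ∅; then 1 ∈ B but 1 ∉ (A ∪ B) ∩ (Y ∪ A).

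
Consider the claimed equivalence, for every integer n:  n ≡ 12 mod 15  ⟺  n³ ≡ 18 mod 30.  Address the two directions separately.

Not equivalent: only (⇐) holds.

[⇒] This fails: take n = 27. Then 27 ≡ 12 (mod 15), but 27³ = 19683 ≡ 3 (mod 30), not 18.

[⇐] Conversely, the residues r modulo 30 with r³ ≡ 18 (mod 30) are exactly {12}, and each is ≡ 12 (mod 15).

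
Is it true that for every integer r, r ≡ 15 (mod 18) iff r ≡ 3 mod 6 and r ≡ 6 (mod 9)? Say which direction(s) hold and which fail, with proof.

[⇒] Suppose r ≡ 15 (mod 18); write r = 18j + 15. Since 6 ∣ 18, reducing mod 6 gives r ≡ 15 ≡ 3 (mod 6); since 9 ∣ 18, reducing mod 9 gives r ≡ 15 ≡ 6 (mod 9).

[⇐] Conversely, if r ≡ 3 (mod 6) and r ≡ 6 (mod 9), then by the Chinese remainder theorem r ≡ 15 (mod 18). This is exactly r ≡ 15 (mod 18).

Both directions hold; the statement is true.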